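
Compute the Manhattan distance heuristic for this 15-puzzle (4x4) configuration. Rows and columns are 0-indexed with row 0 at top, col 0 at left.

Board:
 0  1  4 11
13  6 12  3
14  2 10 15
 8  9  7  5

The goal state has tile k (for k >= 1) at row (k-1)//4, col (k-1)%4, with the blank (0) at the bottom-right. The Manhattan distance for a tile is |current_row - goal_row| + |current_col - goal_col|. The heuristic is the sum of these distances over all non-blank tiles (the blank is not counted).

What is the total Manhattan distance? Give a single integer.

Answer: 32

Derivation:
Tile 1: (0,1)->(0,0) = 1
Tile 4: (0,2)->(0,3) = 1
Tile 11: (0,3)->(2,2) = 3
Tile 13: (1,0)->(3,0) = 2
Tile 6: (1,1)->(1,1) = 0
Tile 12: (1,2)->(2,3) = 2
Tile 3: (1,3)->(0,2) = 2
Tile 14: (2,0)->(3,1) = 2
Tile 2: (2,1)->(0,1) = 2
Tile 10: (2,2)->(2,1) = 1
Tile 15: (2,3)->(3,2) = 2
Tile 8: (3,0)->(1,3) = 5
Tile 9: (3,1)->(2,0) = 2
Tile 7: (3,2)->(1,2) = 2
Tile 5: (3,3)->(1,0) = 5
Sum: 1 + 1 + 3 + 2 + 0 + 2 + 2 + 2 + 2 + 1 + 2 + 5 + 2 + 2 + 5 = 32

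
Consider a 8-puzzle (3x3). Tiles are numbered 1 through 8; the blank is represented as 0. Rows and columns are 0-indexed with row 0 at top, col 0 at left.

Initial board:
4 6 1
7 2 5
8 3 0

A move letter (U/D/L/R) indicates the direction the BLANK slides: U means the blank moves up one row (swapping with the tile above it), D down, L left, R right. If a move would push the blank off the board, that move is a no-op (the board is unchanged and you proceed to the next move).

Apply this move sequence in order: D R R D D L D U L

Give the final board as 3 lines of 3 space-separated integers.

After move 1 (D):
4 6 1
7 2 5
8 3 0

After move 2 (R):
4 6 1
7 2 5
8 3 0

After move 3 (R):
4 6 1
7 2 5
8 3 0

After move 4 (D):
4 6 1
7 2 5
8 3 0

After move 5 (D):
4 6 1
7 2 5
8 3 0

After move 6 (L):
4 6 1
7 2 5
8 0 3

After move 7 (D):
4 6 1
7 2 5
8 0 3

After move 8 (U):
4 6 1
7 0 5
8 2 3

After move 9 (L):
4 6 1
0 7 5
8 2 3

Answer: 4 6 1
0 7 5
8 2 3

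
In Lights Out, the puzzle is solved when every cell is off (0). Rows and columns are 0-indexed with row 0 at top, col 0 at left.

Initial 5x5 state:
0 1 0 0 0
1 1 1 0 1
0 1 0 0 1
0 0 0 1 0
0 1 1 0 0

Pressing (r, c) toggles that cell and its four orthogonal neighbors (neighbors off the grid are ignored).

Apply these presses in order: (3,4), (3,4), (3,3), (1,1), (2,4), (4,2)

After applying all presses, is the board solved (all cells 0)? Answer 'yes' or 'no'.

After press 1 at (3,4):
0 1 0 0 0
1 1 1 0 1
0 1 0 0 0
0 0 0 0 1
0 1 1 0 1

After press 2 at (3,4):
0 1 0 0 0
1 1 1 0 1
0 1 0 0 1
0 0 0 1 0
0 1 1 0 0

After press 3 at (3,3):
0 1 0 0 0
1 1 1 0 1
0 1 0 1 1
0 0 1 0 1
0 1 1 1 0

After press 4 at (1,1):
0 0 0 0 0
0 0 0 0 1
0 0 0 1 1
0 0 1 0 1
0 1 1 1 0

After press 5 at (2,4):
0 0 0 0 0
0 0 0 0 0
0 0 0 0 0
0 0 1 0 0
0 1 1 1 0

After press 6 at (4,2):
0 0 0 0 0
0 0 0 0 0
0 0 0 0 0
0 0 0 0 0
0 0 0 0 0

Lights still on: 0

Answer: yes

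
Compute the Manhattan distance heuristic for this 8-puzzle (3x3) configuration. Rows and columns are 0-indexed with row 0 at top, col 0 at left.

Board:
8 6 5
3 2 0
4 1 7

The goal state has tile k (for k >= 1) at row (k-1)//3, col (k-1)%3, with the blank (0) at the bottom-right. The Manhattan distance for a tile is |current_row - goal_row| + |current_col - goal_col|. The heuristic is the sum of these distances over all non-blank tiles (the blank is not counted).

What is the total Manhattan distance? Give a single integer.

Tile 8: (0,0)->(2,1) = 3
Tile 6: (0,1)->(1,2) = 2
Tile 5: (0,2)->(1,1) = 2
Tile 3: (1,0)->(0,2) = 3
Tile 2: (1,1)->(0,1) = 1
Tile 4: (2,0)->(1,0) = 1
Tile 1: (2,1)->(0,0) = 3
Tile 7: (2,2)->(2,0) = 2
Sum: 3 + 2 + 2 + 3 + 1 + 1 + 3 + 2 = 17

Answer: 17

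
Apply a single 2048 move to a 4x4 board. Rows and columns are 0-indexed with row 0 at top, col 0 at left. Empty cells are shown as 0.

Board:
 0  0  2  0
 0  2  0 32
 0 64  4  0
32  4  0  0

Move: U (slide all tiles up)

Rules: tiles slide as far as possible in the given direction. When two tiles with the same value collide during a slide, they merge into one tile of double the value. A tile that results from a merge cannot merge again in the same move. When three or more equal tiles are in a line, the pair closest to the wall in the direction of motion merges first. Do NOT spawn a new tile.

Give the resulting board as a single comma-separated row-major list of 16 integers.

Slide up:
col 0: [0, 0, 0, 32] -> [32, 0, 0, 0]
col 1: [0, 2, 64, 4] -> [2, 64, 4, 0]
col 2: [2, 0, 4, 0] -> [2, 4, 0, 0]
col 3: [0, 32, 0, 0] -> [32, 0, 0, 0]

Answer: 32, 2, 2, 32, 0, 64, 4, 0, 0, 4, 0, 0, 0, 0, 0, 0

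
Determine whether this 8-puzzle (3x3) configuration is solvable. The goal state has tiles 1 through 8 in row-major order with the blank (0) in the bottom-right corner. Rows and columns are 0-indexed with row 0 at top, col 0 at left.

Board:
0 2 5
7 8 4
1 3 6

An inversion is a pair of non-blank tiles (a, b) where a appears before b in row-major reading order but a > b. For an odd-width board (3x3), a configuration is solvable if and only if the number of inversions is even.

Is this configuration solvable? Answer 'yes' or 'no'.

Answer: yes

Derivation:
Inversions (pairs i<j in row-major order where tile[i] > tile[j] > 0): 14
14 is even, so the puzzle is solvable.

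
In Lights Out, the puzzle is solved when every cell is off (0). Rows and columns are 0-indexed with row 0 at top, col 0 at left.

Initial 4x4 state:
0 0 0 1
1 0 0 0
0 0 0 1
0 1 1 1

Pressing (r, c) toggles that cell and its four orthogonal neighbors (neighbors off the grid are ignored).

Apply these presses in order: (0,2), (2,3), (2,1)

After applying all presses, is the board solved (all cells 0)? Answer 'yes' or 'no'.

After press 1 at (0,2):
0 1 1 0
1 0 1 0
0 0 0 1
0 1 1 1

After press 2 at (2,3):
0 1 1 0
1 0 1 1
0 0 1 0
0 1 1 0

After press 3 at (2,1):
0 1 1 0
1 1 1 1
1 1 0 0
0 0 1 0

Lights still on: 9

Answer: no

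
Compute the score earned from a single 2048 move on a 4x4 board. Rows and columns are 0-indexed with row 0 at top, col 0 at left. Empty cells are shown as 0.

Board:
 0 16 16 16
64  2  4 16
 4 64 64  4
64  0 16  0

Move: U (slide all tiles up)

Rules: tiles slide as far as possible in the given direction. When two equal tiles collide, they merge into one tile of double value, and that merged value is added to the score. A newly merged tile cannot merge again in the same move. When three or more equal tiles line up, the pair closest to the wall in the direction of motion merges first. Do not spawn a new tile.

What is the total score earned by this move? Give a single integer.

Slide up:
col 0: [0, 64, 4, 64] -> [64, 4, 64, 0]  score +0 (running 0)
col 1: [16, 2, 64, 0] -> [16, 2, 64, 0]  score +0 (running 0)
col 2: [16, 4, 64, 16] -> [16, 4, 64, 16]  score +0 (running 0)
col 3: [16, 16, 4, 0] -> [32, 4, 0, 0]  score +32 (running 32)
Board after move:
64 16 16 32
 4  2  4  4
64 64 64  0
 0  0 16  0

Answer: 32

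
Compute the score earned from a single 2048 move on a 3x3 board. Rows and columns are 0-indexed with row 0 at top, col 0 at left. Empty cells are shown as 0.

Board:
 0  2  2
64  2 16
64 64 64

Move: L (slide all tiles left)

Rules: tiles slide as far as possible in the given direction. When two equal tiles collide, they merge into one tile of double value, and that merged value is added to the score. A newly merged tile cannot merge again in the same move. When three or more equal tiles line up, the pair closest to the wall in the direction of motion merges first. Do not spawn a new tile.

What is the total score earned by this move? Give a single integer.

Answer: 132

Derivation:
Slide left:
row 0: [0, 2, 2] -> [4, 0, 0]  score +4 (running 4)
row 1: [64, 2, 16] -> [64, 2, 16]  score +0 (running 4)
row 2: [64, 64, 64] -> [128, 64, 0]  score +128 (running 132)
Board after move:
  4   0   0
 64   2  16
128  64   0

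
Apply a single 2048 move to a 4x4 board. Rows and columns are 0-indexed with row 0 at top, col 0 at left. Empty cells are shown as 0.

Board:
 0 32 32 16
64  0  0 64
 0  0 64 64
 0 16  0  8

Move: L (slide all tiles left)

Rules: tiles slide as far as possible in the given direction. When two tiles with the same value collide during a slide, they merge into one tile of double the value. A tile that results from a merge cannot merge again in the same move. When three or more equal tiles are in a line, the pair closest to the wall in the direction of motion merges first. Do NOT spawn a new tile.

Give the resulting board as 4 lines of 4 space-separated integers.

Slide left:
row 0: [0, 32, 32, 16] -> [64, 16, 0, 0]
row 1: [64, 0, 0, 64] -> [128, 0, 0, 0]
row 2: [0, 0, 64, 64] -> [128, 0, 0, 0]
row 3: [0, 16, 0, 8] -> [16, 8, 0, 0]

Answer:  64  16   0   0
128   0   0   0
128   0   0   0
 16   8   0   0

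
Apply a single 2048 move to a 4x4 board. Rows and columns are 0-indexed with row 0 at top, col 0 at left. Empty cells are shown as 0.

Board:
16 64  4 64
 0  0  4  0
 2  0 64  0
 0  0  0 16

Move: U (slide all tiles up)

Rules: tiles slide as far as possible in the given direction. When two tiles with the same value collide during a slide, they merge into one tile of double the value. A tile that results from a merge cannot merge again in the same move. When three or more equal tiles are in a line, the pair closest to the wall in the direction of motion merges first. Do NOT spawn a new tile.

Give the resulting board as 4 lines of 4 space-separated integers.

Slide up:
col 0: [16, 0, 2, 0] -> [16, 2, 0, 0]
col 1: [64, 0, 0, 0] -> [64, 0, 0, 0]
col 2: [4, 4, 64, 0] -> [8, 64, 0, 0]
col 3: [64, 0, 0, 16] -> [64, 16, 0, 0]

Answer: 16 64  8 64
 2  0 64 16
 0  0  0  0
 0  0  0  0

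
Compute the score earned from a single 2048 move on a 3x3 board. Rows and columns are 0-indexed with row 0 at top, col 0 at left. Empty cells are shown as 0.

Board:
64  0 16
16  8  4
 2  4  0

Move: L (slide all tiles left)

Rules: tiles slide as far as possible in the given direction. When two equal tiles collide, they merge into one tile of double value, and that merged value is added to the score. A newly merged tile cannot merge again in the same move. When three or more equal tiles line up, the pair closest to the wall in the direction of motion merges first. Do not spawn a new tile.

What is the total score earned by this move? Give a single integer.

Answer: 0

Derivation:
Slide left:
row 0: [64, 0, 16] -> [64, 16, 0]  score +0 (running 0)
row 1: [16, 8, 4] -> [16, 8, 4]  score +0 (running 0)
row 2: [2, 4, 0] -> [2, 4, 0]  score +0 (running 0)
Board after move:
64 16  0
16  8  4
 2  4  0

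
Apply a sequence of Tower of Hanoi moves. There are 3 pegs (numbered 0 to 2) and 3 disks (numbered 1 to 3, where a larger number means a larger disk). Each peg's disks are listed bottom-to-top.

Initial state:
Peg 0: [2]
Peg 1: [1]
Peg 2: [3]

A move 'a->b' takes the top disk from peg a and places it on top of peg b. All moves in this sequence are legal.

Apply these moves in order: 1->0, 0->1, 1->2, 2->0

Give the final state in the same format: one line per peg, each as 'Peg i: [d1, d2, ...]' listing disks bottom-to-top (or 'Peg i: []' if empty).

After move 1 (1->0):
Peg 0: [2, 1]
Peg 1: []
Peg 2: [3]

After move 2 (0->1):
Peg 0: [2]
Peg 1: [1]
Peg 2: [3]

After move 3 (1->2):
Peg 0: [2]
Peg 1: []
Peg 2: [3, 1]

After move 4 (2->0):
Peg 0: [2, 1]
Peg 1: []
Peg 2: [3]

Answer: Peg 0: [2, 1]
Peg 1: []
Peg 2: [3]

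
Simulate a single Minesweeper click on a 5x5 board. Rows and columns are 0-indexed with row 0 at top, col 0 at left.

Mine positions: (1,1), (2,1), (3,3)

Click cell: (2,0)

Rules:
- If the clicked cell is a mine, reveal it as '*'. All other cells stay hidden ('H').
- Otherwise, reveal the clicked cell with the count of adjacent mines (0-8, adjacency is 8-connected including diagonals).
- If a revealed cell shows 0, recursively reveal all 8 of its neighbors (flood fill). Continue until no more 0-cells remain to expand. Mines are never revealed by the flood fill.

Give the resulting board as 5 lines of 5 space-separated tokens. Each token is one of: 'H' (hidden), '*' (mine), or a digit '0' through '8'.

H H H H H
H H H H H
2 H H H H
H H H H H
H H H H H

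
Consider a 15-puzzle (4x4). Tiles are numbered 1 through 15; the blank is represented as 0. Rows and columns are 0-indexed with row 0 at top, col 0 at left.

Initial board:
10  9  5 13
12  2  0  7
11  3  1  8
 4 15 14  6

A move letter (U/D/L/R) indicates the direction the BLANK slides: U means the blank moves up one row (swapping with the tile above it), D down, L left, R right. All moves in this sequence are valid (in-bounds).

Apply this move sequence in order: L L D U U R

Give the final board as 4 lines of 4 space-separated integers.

Answer:  9  0  5 13
10 12  2  7
11  3  1  8
 4 15 14  6

Derivation:
After move 1 (L):
10  9  5 13
12  0  2  7
11  3  1  8
 4 15 14  6

After move 2 (L):
10  9  5 13
 0 12  2  7
11  3  1  8
 4 15 14  6

After move 3 (D):
10  9  5 13
11 12  2  7
 0  3  1  8
 4 15 14  6

After move 4 (U):
10  9  5 13
 0 12  2  7
11  3  1  8
 4 15 14  6

After move 5 (U):
 0  9  5 13
10 12  2  7
11  3  1  8
 4 15 14  6

After move 6 (R):
 9  0  5 13
10 12  2  7
11  3  1  8
 4 15 14  6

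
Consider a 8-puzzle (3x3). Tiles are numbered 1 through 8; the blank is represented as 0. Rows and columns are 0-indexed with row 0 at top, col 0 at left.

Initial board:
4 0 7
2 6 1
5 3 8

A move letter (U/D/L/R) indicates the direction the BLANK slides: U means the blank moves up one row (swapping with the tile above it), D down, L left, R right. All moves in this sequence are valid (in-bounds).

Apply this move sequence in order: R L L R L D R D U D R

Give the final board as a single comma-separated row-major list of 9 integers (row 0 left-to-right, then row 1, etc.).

Answer: 2, 4, 7, 6, 3, 1, 5, 8, 0

Derivation:
After move 1 (R):
4 7 0
2 6 1
5 3 8

After move 2 (L):
4 0 7
2 6 1
5 3 8

After move 3 (L):
0 4 7
2 6 1
5 3 8

After move 4 (R):
4 0 7
2 6 1
5 3 8

After move 5 (L):
0 4 7
2 6 1
5 3 8

After move 6 (D):
2 4 7
0 6 1
5 3 8

After move 7 (R):
2 4 7
6 0 1
5 3 8

After move 8 (D):
2 4 7
6 3 1
5 0 8

After move 9 (U):
2 4 7
6 0 1
5 3 8

After move 10 (D):
2 4 7
6 3 1
5 0 8

After move 11 (R):
2 4 7
6 3 1
5 8 0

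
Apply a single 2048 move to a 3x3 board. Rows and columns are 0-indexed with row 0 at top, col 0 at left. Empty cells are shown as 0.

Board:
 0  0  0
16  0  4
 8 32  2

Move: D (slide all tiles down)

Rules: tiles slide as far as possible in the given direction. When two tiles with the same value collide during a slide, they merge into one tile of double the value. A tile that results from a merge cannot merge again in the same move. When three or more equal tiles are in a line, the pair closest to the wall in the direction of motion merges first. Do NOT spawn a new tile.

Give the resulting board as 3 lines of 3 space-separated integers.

Answer:  0  0  0
16  0  4
 8 32  2

Derivation:
Slide down:
col 0: [0, 16, 8] -> [0, 16, 8]
col 1: [0, 0, 32] -> [0, 0, 32]
col 2: [0, 4, 2] -> [0, 4, 2]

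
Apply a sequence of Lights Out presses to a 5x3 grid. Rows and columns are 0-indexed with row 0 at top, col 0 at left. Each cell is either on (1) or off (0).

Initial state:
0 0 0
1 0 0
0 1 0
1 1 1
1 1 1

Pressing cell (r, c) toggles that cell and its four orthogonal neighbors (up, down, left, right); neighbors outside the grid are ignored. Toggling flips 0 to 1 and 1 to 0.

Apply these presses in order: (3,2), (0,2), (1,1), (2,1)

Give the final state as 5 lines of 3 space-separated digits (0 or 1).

Answer: 0 0 1
0 0 0
1 1 0
1 1 0
1 1 0

Derivation:
After press 1 at (3,2):
0 0 0
1 0 0
0 1 1
1 0 0
1 1 0

After press 2 at (0,2):
0 1 1
1 0 1
0 1 1
1 0 0
1 1 0

After press 3 at (1,1):
0 0 1
0 1 0
0 0 1
1 0 0
1 1 0

After press 4 at (2,1):
0 0 1
0 0 0
1 1 0
1 1 0
1 1 0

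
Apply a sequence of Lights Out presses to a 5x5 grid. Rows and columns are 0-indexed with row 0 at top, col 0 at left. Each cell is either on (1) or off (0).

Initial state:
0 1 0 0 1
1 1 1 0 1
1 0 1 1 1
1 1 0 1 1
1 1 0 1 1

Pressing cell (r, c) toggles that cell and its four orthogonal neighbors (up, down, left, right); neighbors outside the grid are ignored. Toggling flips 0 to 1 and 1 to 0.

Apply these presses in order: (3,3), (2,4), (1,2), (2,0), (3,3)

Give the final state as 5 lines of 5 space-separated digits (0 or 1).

Answer: 0 1 1 0 1
0 0 0 1 0
0 1 0 0 0
0 1 0 1 0
1 1 0 1 1

Derivation:
After press 1 at (3,3):
0 1 0 0 1
1 1 1 0 1
1 0 1 0 1
1 1 1 0 0
1 1 0 0 1

After press 2 at (2,4):
0 1 0 0 1
1 1 1 0 0
1 0 1 1 0
1 1 1 0 1
1 1 0 0 1

After press 3 at (1,2):
0 1 1 0 1
1 0 0 1 0
1 0 0 1 0
1 1 1 0 1
1 1 0 0 1

After press 4 at (2,0):
0 1 1 0 1
0 0 0 1 0
0 1 0 1 0
0 1 1 0 1
1 1 0 0 1

After press 5 at (3,3):
0 1 1 0 1
0 0 0 1 0
0 1 0 0 0
0 1 0 1 0
1 1 0 1 1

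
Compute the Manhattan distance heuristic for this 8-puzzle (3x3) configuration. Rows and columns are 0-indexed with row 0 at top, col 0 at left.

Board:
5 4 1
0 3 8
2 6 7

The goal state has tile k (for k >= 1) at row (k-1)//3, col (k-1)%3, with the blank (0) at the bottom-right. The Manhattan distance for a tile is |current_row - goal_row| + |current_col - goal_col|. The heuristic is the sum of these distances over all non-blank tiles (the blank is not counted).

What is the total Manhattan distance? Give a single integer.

Tile 5: (0,0)->(1,1) = 2
Tile 4: (0,1)->(1,0) = 2
Tile 1: (0,2)->(0,0) = 2
Tile 3: (1,1)->(0,2) = 2
Tile 8: (1,2)->(2,1) = 2
Tile 2: (2,0)->(0,1) = 3
Tile 6: (2,1)->(1,2) = 2
Tile 7: (2,2)->(2,0) = 2
Sum: 2 + 2 + 2 + 2 + 2 + 3 + 2 + 2 = 17

Answer: 17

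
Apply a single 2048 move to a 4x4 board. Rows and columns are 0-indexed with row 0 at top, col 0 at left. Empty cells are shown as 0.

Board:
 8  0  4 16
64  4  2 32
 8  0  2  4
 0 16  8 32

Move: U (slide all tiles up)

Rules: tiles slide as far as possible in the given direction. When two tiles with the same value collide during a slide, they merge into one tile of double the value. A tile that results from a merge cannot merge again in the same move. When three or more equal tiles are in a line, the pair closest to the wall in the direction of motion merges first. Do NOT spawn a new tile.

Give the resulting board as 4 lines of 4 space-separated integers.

Slide up:
col 0: [8, 64, 8, 0] -> [8, 64, 8, 0]
col 1: [0, 4, 0, 16] -> [4, 16, 0, 0]
col 2: [4, 2, 2, 8] -> [4, 4, 8, 0]
col 3: [16, 32, 4, 32] -> [16, 32, 4, 32]

Answer:  8  4  4 16
64 16  4 32
 8  0  8  4
 0  0  0 32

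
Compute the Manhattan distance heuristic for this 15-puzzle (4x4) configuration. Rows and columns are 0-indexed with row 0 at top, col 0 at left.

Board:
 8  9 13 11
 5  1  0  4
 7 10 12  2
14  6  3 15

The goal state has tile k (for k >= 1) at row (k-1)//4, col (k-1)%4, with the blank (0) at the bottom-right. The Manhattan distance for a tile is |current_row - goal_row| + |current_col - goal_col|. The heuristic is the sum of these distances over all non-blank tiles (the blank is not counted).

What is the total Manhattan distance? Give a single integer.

Answer: 33

Derivation:
Tile 8: (0,0)->(1,3) = 4
Tile 9: (0,1)->(2,0) = 3
Tile 13: (0,2)->(3,0) = 5
Tile 11: (0,3)->(2,2) = 3
Tile 5: (1,0)->(1,0) = 0
Tile 1: (1,1)->(0,0) = 2
Tile 4: (1,3)->(0,3) = 1
Tile 7: (2,0)->(1,2) = 3
Tile 10: (2,1)->(2,1) = 0
Tile 12: (2,2)->(2,3) = 1
Tile 2: (2,3)->(0,1) = 4
Tile 14: (3,0)->(3,1) = 1
Tile 6: (3,1)->(1,1) = 2
Tile 3: (3,2)->(0,2) = 3
Tile 15: (3,3)->(3,2) = 1
Sum: 4 + 3 + 5 + 3 + 0 + 2 + 1 + 3 + 0 + 1 + 4 + 1 + 2 + 3 + 1 = 33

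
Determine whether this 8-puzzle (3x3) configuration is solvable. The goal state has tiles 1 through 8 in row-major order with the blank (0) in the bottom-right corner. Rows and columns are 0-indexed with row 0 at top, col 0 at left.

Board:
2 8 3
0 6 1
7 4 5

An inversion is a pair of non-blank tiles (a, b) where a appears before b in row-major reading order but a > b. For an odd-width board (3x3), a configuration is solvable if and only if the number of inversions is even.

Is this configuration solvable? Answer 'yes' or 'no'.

Inversions (pairs i<j in row-major order where tile[i] > tile[j] > 0): 13
13 is odd, so the puzzle is not solvable.

Answer: no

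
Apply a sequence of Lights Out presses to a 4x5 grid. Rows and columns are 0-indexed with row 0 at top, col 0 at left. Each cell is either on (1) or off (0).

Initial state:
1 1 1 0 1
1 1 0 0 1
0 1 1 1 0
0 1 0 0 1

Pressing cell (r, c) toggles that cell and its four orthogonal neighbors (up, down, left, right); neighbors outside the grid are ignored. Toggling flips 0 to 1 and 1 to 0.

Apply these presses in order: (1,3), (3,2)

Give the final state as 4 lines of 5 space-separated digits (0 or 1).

Answer: 1 1 1 1 1
1 1 1 1 0
0 1 0 0 0
0 0 1 1 1

Derivation:
After press 1 at (1,3):
1 1 1 1 1
1 1 1 1 0
0 1 1 0 0
0 1 0 0 1

After press 2 at (3,2):
1 1 1 1 1
1 1 1 1 0
0 1 0 0 0
0 0 1 1 1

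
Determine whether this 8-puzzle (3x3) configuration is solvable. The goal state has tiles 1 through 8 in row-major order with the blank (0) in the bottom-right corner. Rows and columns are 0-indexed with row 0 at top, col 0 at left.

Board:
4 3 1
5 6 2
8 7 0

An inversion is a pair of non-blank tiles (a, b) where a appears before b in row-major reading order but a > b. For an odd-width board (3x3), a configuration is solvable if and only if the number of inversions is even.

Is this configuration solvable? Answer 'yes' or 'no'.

Answer: yes

Derivation:
Inversions (pairs i<j in row-major order where tile[i] > tile[j] > 0): 8
8 is even, so the puzzle is solvable.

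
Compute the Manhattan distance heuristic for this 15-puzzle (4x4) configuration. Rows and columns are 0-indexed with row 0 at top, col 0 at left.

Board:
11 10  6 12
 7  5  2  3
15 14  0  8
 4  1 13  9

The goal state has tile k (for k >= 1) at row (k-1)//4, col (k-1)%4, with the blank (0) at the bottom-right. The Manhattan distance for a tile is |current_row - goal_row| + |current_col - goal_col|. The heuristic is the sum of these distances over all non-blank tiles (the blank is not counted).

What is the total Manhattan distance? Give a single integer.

Tile 11: (0,0)->(2,2) = 4
Tile 10: (0,1)->(2,1) = 2
Tile 6: (0,2)->(1,1) = 2
Tile 12: (0,3)->(2,3) = 2
Tile 7: (1,0)->(1,2) = 2
Tile 5: (1,1)->(1,0) = 1
Tile 2: (1,2)->(0,1) = 2
Tile 3: (1,3)->(0,2) = 2
Tile 15: (2,0)->(3,2) = 3
Tile 14: (2,1)->(3,1) = 1
Tile 8: (2,3)->(1,3) = 1
Tile 4: (3,0)->(0,3) = 6
Tile 1: (3,1)->(0,0) = 4
Tile 13: (3,2)->(3,0) = 2
Tile 9: (3,3)->(2,0) = 4
Sum: 4 + 2 + 2 + 2 + 2 + 1 + 2 + 2 + 3 + 1 + 1 + 6 + 4 + 2 + 4 = 38

Answer: 38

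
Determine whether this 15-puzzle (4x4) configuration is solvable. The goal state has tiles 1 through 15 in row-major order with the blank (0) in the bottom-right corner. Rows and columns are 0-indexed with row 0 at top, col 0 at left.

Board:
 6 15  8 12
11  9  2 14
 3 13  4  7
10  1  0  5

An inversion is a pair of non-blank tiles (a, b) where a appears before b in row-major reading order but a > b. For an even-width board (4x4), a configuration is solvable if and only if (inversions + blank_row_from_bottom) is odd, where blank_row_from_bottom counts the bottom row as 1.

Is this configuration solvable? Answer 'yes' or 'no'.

Inversions: 66
Blank is in row 3 (0-indexed from top), which is row 1 counting from the bottom (bottom = 1).
66 + 1 = 67, which is odd, so the puzzle is solvable.

Answer: yes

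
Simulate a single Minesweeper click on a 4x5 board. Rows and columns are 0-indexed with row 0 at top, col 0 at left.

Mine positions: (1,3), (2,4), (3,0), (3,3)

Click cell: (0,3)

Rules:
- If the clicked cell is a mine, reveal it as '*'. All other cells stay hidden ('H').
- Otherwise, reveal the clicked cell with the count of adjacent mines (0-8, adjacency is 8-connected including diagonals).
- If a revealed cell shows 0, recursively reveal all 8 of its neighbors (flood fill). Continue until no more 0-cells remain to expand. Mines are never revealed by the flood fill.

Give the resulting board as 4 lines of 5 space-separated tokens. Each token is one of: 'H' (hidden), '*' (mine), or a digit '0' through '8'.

H H H 1 H
H H H H H
H H H H H
H H H H H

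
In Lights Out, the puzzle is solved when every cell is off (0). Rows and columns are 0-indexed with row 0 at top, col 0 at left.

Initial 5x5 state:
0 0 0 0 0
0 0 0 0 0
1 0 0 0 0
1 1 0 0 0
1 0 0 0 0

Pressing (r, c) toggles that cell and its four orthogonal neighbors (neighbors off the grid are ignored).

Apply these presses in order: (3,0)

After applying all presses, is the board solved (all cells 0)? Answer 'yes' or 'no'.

After press 1 at (3,0):
0 0 0 0 0
0 0 0 0 0
0 0 0 0 0
0 0 0 0 0
0 0 0 0 0

Lights still on: 0

Answer: yes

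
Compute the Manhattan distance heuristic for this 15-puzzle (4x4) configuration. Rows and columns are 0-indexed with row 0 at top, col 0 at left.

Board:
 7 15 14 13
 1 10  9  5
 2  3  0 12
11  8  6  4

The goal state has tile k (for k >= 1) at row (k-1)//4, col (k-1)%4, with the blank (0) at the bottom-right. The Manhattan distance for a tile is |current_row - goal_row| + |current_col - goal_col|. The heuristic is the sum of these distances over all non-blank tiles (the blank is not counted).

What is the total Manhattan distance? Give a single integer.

Answer: 44

Derivation:
Tile 7: at (0,0), goal (1,2), distance |0-1|+|0-2| = 3
Tile 15: at (0,1), goal (3,2), distance |0-3|+|1-2| = 4
Tile 14: at (0,2), goal (3,1), distance |0-3|+|2-1| = 4
Tile 13: at (0,3), goal (3,0), distance |0-3|+|3-0| = 6
Tile 1: at (1,0), goal (0,0), distance |1-0|+|0-0| = 1
Tile 10: at (1,1), goal (2,1), distance |1-2|+|1-1| = 1
Tile 9: at (1,2), goal (2,0), distance |1-2|+|2-0| = 3
Tile 5: at (1,3), goal (1,0), distance |1-1|+|3-0| = 3
Tile 2: at (2,0), goal (0,1), distance |2-0|+|0-1| = 3
Tile 3: at (2,1), goal (0,2), distance |2-0|+|1-2| = 3
Tile 12: at (2,3), goal (2,3), distance |2-2|+|3-3| = 0
Tile 11: at (3,0), goal (2,2), distance |3-2|+|0-2| = 3
Tile 8: at (3,1), goal (1,3), distance |3-1|+|1-3| = 4
Tile 6: at (3,2), goal (1,1), distance |3-1|+|2-1| = 3
Tile 4: at (3,3), goal (0,3), distance |3-0|+|3-3| = 3
Sum: 3 + 4 + 4 + 6 + 1 + 1 + 3 + 3 + 3 + 3 + 0 + 3 + 4 + 3 + 3 = 44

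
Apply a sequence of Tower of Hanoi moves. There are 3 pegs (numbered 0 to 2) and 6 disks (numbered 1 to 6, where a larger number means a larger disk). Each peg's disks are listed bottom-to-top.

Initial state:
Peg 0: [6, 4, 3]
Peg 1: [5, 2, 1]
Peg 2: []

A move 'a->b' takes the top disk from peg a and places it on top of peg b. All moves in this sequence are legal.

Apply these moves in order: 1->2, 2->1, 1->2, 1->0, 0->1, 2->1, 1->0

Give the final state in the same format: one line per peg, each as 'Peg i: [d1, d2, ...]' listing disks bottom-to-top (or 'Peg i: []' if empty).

After move 1 (1->2):
Peg 0: [6, 4, 3]
Peg 1: [5, 2]
Peg 2: [1]

After move 2 (2->1):
Peg 0: [6, 4, 3]
Peg 1: [5, 2, 1]
Peg 2: []

After move 3 (1->2):
Peg 0: [6, 4, 3]
Peg 1: [5, 2]
Peg 2: [1]

After move 4 (1->0):
Peg 0: [6, 4, 3, 2]
Peg 1: [5]
Peg 2: [1]

After move 5 (0->1):
Peg 0: [6, 4, 3]
Peg 1: [5, 2]
Peg 2: [1]

After move 6 (2->1):
Peg 0: [6, 4, 3]
Peg 1: [5, 2, 1]
Peg 2: []

After move 7 (1->0):
Peg 0: [6, 4, 3, 1]
Peg 1: [5, 2]
Peg 2: []

Answer: Peg 0: [6, 4, 3, 1]
Peg 1: [5, 2]
Peg 2: []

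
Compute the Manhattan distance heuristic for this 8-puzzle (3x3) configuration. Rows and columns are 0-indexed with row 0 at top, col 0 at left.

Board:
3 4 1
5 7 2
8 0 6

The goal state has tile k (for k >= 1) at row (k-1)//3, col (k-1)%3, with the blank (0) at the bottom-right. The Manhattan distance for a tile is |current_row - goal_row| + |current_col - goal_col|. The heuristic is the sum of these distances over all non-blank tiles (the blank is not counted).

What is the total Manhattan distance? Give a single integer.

Tile 3: (0,0)->(0,2) = 2
Tile 4: (0,1)->(1,0) = 2
Tile 1: (0,2)->(0,0) = 2
Tile 5: (1,0)->(1,1) = 1
Tile 7: (1,1)->(2,0) = 2
Tile 2: (1,2)->(0,1) = 2
Tile 8: (2,0)->(2,1) = 1
Tile 6: (2,2)->(1,2) = 1
Sum: 2 + 2 + 2 + 1 + 2 + 2 + 1 + 1 = 13

Answer: 13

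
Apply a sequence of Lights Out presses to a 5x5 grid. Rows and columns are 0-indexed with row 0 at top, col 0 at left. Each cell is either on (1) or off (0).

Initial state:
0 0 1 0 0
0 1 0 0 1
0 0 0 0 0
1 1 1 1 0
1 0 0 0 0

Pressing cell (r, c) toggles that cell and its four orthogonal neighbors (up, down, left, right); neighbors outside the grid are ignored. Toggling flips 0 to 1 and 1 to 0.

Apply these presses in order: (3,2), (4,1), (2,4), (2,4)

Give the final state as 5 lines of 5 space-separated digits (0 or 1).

After press 1 at (3,2):
0 0 1 0 0
0 1 0 0 1
0 0 1 0 0
1 0 0 0 0
1 0 1 0 0

After press 2 at (4,1):
0 0 1 0 0
0 1 0 0 1
0 0 1 0 0
1 1 0 0 0
0 1 0 0 0

After press 3 at (2,4):
0 0 1 0 0
0 1 0 0 0
0 0 1 1 1
1 1 0 0 1
0 1 0 0 0

After press 4 at (2,4):
0 0 1 0 0
0 1 0 0 1
0 0 1 0 0
1 1 0 0 0
0 1 0 0 0

Answer: 0 0 1 0 0
0 1 0 0 1
0 0 1 0 0
1 1 0 0 0
0 1 0 0 0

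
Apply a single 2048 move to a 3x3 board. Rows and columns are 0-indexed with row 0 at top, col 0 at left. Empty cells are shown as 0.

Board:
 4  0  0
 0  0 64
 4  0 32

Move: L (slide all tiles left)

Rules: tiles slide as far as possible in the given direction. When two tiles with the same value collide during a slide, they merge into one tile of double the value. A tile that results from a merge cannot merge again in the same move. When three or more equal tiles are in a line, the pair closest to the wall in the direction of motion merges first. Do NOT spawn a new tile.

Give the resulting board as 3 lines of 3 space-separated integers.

Slide left:
row 0: [4, 0, 0] -> [4, 0, 0]
row 1: [0, 0, 64] -> [64, 0, 0]
row 2: [4, 0, 32] -> [4, 32, 0]

Answer:  4  0  0
64  0  0
 4 32  0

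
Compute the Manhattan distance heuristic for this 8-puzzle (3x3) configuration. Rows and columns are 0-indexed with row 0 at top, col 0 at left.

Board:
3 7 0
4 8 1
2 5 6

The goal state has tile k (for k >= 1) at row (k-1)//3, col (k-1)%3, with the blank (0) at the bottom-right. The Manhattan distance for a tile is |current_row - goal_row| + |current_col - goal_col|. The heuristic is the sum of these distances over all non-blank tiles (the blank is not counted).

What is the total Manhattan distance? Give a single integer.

Tile 3: at (0,0), goal (0,2), distance |0-0|+|0-2| = 2
Tile 7: at (0,1), goal (2,0), distance |0-2|+|1-0| = 3
Tile 4: at (1,0), goal (1,0), distance |1-1|+|0-0| = 0
Tile 8: at (1,1), goal (2,1), distance |1-2|+|1-1| = 1
Tile 1: at (1,2), goal (0,0), distance |1-0|+|2-0| = 3
Tile 2: at (2,0), goal (0,1), distance |2-0|+|0-1| = 3
Tile 5: at (2,1), goal (1,1), distance |2-1|+|1-1| = 1
Tile 6: at (2,2), goal (1,2), distance |2-1|+|2-2| = 1
Sum: 2 + 3 + 0 + 1 + 3 + 3 + 1 + 1 = 14

Answer: 14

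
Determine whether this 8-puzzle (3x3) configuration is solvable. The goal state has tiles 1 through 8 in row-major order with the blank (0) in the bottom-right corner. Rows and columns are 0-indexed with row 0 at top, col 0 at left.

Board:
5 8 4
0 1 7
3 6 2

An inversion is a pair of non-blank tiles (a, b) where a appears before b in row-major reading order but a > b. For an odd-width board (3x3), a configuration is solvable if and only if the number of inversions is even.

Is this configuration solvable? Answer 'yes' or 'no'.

Inversions (pairs i<j in row-major order where tile[i] > tile[j] > 0): 18
18 is even, so the puzzle is solvable.

Answer: yes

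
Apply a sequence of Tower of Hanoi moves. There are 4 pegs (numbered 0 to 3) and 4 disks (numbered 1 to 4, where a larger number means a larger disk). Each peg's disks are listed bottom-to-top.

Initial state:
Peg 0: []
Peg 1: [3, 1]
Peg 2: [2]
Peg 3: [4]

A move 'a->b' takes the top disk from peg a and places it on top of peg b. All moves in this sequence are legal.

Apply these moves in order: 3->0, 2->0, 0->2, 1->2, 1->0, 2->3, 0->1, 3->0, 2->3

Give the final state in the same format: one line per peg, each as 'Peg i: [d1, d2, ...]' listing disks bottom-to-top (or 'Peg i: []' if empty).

After move 1 (3->0):
Peg 0: [4]
Peg 1: [3, 1]
Peg 2: [2]
Peg 3: []

After move 2 (2->0):
Peg 0: [4, 2]
Peg 1: [3, 1]
Peg 2: []
Peg 3: []

After move 3 (0->2):
Peg 0: [4]
Peg 1: [3, 1]
Peg 2: [2]
Peg 3: []

After move 4 (1->2):
Peg 0: [4]
Peg 1: [3]
Peg 2: [2, 1]
Peg 3: []

After move 5 (1->0):
Peg 0: [4, 3]
Peg 1: []
Peg 2: [2, 1]
Peg 3: []

After move 6 (2->3):
Peg 0: [4, 3]
Peg 1: []
Peg 2: [2]
Peg 3: [1]

After move 7 (0->1):
Peg 0: [4]
Peg 1: [3]
Peg 2: [2]
Peg 3: [1]

After move 8 (3->0):
Peg 0: [4, 1]
Peg 1: [3]
Peg 2: [2]
Peg 3: []

After move 9 (2->3):
Peg 0: [4, 1]
Peg 1: [3]
Peg 2: []
Peg 3: [2]

Answer: Peg 0: [4, 1]
Peg 1: [3]
Peg 2: []
Peg 3: [2]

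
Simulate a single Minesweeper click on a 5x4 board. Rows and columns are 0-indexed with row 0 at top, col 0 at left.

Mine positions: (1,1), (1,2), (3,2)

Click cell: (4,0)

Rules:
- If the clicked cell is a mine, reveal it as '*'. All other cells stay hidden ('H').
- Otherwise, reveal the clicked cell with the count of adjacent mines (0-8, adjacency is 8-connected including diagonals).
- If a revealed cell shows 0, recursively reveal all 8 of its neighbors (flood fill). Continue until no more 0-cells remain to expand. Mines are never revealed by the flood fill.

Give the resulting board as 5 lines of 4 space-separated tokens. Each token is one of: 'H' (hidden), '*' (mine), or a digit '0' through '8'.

H H H H
H H H H
1 3 H H
0 1 H H
0 1 H H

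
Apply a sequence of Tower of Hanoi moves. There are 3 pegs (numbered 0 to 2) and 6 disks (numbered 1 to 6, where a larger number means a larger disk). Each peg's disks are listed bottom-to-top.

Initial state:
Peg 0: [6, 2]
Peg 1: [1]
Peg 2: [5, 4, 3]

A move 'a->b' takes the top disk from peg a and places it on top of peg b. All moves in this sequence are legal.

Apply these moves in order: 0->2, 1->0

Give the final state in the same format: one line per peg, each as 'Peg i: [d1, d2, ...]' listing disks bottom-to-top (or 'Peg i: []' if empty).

After move 1 (0->2):
Peg 0: [6]
Peg 1: [1]
Peg 2: [5, 4, 3, 2]

After move 2 (1->0):
Peg 0: [6, 1]
Peg 1: []
Peg 2: [5, 4, 3, 2]

Answer: Peg 0: [6, 1]
Peg 1: []
Peg 2: [5, 4, 3, 2]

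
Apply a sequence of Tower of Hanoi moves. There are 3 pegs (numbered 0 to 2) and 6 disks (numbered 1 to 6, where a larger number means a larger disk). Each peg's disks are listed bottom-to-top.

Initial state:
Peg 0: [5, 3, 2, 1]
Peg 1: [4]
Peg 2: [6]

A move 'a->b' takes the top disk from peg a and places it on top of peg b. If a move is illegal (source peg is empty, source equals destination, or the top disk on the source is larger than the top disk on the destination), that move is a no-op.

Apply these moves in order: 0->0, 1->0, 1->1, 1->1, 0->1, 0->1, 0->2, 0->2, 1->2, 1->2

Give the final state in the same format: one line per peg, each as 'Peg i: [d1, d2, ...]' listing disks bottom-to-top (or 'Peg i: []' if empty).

After move 1 (0->0):
Peg 0: [5, 3, 2, 1]
Peg 1: [4]
Peg 2: [6]

After move 2 (1->0):
Peg 0: [5, 3, 2, 1]
Peg 1: [4]
Peg 2: [6]

After move 3 (1->1):
Peg 0: [5, 3, 2, 1]
Peg 1: [4]
Peg 2: [6]

After move 4 (1->1):
Peg 0: [5, 3, 2, 1]
Peg 1: [4]
Peg 2: [6]

After move 5 (0->1):
Peg 0: [5, 3, 2]
Peg 1: [4, 1]
Peg 2: [6]

After move 6 (0->1):
Peg 0: [5, 3, 2]
Peg 1: [4, 1]
Peg 2: [6]

After move 7 (0->2):
Peg 0: [5, 3]
Peg 1: [4, 1]
Peg 2: [6, 2]

After move 8 (0->2):
Peg 0: [5, 3]
Peg 1: [4, 1]
Peg 2: [6, 2]

After move 9 (1->2):
Peg 0: [5, 3]
Peg 1: [4]
Peg 2: [6, 2, 1]

After move 10 (1->2):
Peg 0: [5, 3]
Peg 1: [4]
Peg 2: [6, 2, 1]

Answer: Peg 0: [5, 3]
Peg 1: [4]
Peg 2: [6, 2, 1]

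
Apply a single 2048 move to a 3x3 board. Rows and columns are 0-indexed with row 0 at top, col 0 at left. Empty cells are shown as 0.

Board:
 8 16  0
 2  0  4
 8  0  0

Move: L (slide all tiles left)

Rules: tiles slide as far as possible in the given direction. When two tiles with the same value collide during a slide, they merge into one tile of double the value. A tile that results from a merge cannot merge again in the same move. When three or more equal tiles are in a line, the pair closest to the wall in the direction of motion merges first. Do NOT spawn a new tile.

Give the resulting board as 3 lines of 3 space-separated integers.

Answer:  8 16  0
 2  4  0
 8  0  0

Derivation:
Slide left:
row 0: [8, 16, 0] -> [8, 16, 0]
row 1: [2, 0, 4] -> [2, 4, 0]
row 2: [8, 0, 0] -> [8, 0, 0]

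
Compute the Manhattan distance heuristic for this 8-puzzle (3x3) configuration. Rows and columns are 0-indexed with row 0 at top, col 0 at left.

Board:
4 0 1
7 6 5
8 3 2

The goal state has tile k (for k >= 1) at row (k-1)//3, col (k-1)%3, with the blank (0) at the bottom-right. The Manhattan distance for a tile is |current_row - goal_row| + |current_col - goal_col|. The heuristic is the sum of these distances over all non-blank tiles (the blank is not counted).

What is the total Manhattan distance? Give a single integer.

Answer: 13

Derivation:
Tile 4: (0,0)->(1,0) = 1
Tile 1: (0,2)->(0,0) = 2
Tile 7: (1,0)->(2,0) = 1
Tile 6: (1,1)->(1,2) = 1
Tile 5: (1,2)->(1,1) = 1
Tile 8: (2,0)->(2,1) = 1
Tile 3: (2,1)->(0,2) = 3
Tile 2: (2,2)->(0,1) = 3
Sum: 1 + 2 + 1 + 1 + 1 + 1 + 3 + 3 = 13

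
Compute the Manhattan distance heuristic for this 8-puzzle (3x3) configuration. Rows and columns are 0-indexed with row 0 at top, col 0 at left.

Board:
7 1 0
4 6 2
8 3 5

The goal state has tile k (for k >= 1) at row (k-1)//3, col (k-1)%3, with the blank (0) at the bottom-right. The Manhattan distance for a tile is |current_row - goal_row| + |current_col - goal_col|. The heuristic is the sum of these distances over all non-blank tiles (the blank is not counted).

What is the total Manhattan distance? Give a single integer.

Tile 7: (0,0)->(2,0) = 2
Tile 1: (0,1)->(0,0) = 1
Tile 4: (1,0)->(1,0) = 0
Tile 6: (1,1)->(1,2) = 1
Tile 2: (1,2)->(0,1) = 2
Tile 8: (2,0)->(2,1) = 1
Tile 3: (2,1)->(0,2) = 3
Tile 5: (2,2)->(1,1) = 2
Sum: 2 + 1 + 0 + 1 + 2 + 1 + 3 + 2 = 12

Answer: 12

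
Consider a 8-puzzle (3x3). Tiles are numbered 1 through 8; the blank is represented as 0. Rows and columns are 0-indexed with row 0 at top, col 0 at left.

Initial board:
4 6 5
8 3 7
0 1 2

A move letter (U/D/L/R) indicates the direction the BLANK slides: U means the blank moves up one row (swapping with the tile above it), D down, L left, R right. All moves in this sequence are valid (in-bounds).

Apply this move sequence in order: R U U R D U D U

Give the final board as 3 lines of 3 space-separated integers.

Answer: 4 5 0
8 6 7
1 3 2

Derivation:
After move 1 (R):
4 6 5
8 3 7
1 0 2

After move 2 (U):
4 6 5
8 0 7
1 3 2

After move 3 (U):
4 0 5
8 6 7
1 3 2

After move 4 (R):
4 5 0
8 6 7
1 3 2

After move 5 (D):
4 5 7
8 6 0
1 3 2

After move 6 (U):
4 5 0
8 6 7
1 3 2

After move 7 (D):
4 5 7
8 6 0
1 3 2

After move 8 (U):
4 5 0
8 6 7
1 3 2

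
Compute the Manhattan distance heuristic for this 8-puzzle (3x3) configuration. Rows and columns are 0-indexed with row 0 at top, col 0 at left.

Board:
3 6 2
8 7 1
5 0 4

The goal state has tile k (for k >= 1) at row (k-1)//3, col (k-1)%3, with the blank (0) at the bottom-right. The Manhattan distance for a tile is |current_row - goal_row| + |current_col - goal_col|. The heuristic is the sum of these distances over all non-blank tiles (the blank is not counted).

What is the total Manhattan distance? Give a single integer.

Tile 3: (0,0)->(0,2) = 2
Tile 6: (0,1)->(1,2) = 2
Tile 2: (0,2)->(0,1) = 1
Tile 8: (1,0)->(2,1) = 2
Tile 7: (1,1)->(2,0) = 2
Tile 1: (1,2)->(0,0) = 3
Tile 5: (2,0)->(1,1) = 2
Tile 4: (2,2)->(1,0) = 3
Sum: 2 + 2 + 1 + 2 + 2 + 3 + 2 + 3 = 17

Answer: 17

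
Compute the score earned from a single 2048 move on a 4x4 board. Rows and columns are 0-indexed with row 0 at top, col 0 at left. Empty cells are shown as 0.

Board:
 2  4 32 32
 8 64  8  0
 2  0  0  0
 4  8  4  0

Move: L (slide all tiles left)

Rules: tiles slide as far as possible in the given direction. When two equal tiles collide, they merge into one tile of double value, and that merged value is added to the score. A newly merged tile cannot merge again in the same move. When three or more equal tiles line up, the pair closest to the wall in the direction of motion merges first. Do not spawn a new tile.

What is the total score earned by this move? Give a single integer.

Answer: 64

Derivation:
Slide left:
row 0: [2, 4, 32, 32] -> [2, 4, 64, 0]  score +64 (running 64)
row 1: [8, 64, 8, 0] -> [8, 64, 8, 0]  score +0 (running 64)
row 2: [2, 0, 0, 0] -> [2, 0, 0, 0]  score +0 (running 64)
row 3: [4, 8, 4, 0] -> [4, 8, 4, 0]  score +0 (running 64)
Board after move:
 2  4 64  0
 8 64  8  0
 2  0  0  0
 4  8  4  0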